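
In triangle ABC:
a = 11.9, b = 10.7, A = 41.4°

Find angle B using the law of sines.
sin(B)/b = sin(A)/a
sin(B) = b·sin(A)/a = 10.7·sin(41.4°)/11.9 = 0.594625
B = arcsin(0.594625) = 36.49°  (b ≤ a, so B ≤ A and the acute solution is unique)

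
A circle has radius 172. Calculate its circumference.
Circumference = 2 * pi * r
Circumference = 2 * pi * 172
Circumference = 1080.71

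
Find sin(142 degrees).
sin(142 degrees) = 0.6157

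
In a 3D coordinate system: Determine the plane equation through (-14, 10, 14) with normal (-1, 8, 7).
d = n·P = (-1)(-14) + (8)(10) + (7)(14) = 192
Plane: -x + 8y + 7z = 192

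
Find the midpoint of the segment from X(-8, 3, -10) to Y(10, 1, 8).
Midpoint = ((-8+10)/2, (3+1)/2, (-10+8)/2) = (1, 2, -1)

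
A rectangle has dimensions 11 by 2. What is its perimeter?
Perimeter = 2 * (length + width)
Perimeter = 2 * (11 + 2)
Perimeter = 2 * 13
Perimeter = 26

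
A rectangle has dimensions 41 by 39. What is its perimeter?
Perimeter = 2 * (length + width)
Perimeter = 2 * (41 + 39)
Perimeter = 2 * 80
Perimeter = 160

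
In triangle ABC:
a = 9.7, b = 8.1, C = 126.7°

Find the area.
Using A = ½ab·sin(C):
A = ½·9.7·8.1·sin(126.7°) = ½·78.57·0.801776 = 31.5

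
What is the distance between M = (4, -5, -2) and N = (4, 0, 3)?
d = √[(0)² + (5)² + (5)²] = √50 = 7.071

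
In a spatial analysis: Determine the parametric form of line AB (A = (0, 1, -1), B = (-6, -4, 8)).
Direction vector d = B - A = (-6, -5, 9)
x = 0 - 6t, y = 1 - 5t, z = -1 + 9t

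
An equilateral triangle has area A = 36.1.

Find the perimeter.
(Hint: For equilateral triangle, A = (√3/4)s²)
A = (√3/4)s²  →  s² = 4A/√3 = 4·36.1/√3 = 83.3694
s = 9.13068
Perimeter = 3s = 27.39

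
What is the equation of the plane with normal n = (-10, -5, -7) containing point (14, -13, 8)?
d = n·P = (-10)(14) + (-5)(-13) + (-7)(8) = -131
Plane: -10x - 5y - 7z = -131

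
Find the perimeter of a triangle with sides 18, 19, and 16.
Perimeter = sum of all sides
Perimeter = 18 + 19 + 16
Perimeter = 53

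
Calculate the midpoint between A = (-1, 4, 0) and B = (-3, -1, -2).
Midpoint = ((-1-3)/2, (4-1)/2, (0-2)/2) = (-2, 1.5, -1)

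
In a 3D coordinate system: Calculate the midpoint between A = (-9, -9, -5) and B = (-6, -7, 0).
Midpoint = ((-9-6)/2, (-9-7)/2, (-5+0)/2) = (-7.5, -8, -2.5)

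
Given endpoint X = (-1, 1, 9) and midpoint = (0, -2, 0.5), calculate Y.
Y = (2×0 - (-1), 2×(-2) - 1, 2×0.5 - 9) = (1, -5, -8)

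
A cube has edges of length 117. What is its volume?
Volume = s³
Volume = 117³
Volume = 1601613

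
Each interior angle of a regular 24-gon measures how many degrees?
Interior angle of a regular n-gon = (n-2)*180/n
Interior angle = (24-2)*180/24
Interior angle = 22*180/24
Interior angle = 3960/24
Interior angle = 165 degrees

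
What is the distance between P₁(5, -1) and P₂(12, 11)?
Using the distance formula: d = sqrt((x₂-x₁)² + (y₂-y₁)²)
dx = 12 - 5 = 7
dy = 11 - (-1) = 12
d = sqrt(7² + 12²) = sqrt(49 + 144) = sqrt(193) = 13.89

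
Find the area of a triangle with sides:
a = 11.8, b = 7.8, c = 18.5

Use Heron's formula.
s = (a+b+c)/2 = (11.8+7.8+18.5)/2 = 19.05
A = √(s(s-a)(s-b)(s-c)) = √(19.05·7.25·11.25·0.55)
A = √854.571 = 29.23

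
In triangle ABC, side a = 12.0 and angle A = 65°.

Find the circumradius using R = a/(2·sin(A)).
R = a/(2·sin(A)) = 12.0/(2·sin(65°))
R = 12.0/(2·0.906308) = 12.0/1.812616 = 6.62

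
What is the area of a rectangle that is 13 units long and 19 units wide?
Area = length * width
Area = 13 * 19
Area = 247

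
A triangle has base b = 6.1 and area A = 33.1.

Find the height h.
A = ½bh  →  h = 2A/b
h = 2·33.1/6.1 = 10.85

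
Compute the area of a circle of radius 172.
Area = pi * r²
Area = pi * 172²
Area = pi * 29584
Area = 92940.88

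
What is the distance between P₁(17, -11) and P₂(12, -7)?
Using the distance formula: d = sqrt((x₂-x₁)² + (y₂-y₁)²)
dx = 12 - 17 = -5
dy = (-7) - (-11) = 4
d = sqrt((-5)² + 4²) = sqrt(25 + 16) = sqrt(41) = 6.40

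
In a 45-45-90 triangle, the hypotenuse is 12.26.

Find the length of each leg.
In a 45-45-90 triangle, hypotenuse = leg·√2  →  leg = hypotenuse/√2
leg = 12.26/√2 = 8.669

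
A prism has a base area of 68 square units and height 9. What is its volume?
Volume = base area * height
Volume = 68 * 9
Volume = 612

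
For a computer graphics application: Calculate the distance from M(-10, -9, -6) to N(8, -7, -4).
d = √[(18)² + (2)² + (2)²] = √332 = 18.22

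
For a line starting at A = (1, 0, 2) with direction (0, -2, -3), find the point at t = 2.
P(2) = (1 + 0(2), 0 + (-2)(2), 2 + (-3)(2)) = (1, -4, -4)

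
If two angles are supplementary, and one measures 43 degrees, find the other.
Supplementary angles sum to 180 degrees.
Other angle = 180 - 43
Other angle = 137 degrees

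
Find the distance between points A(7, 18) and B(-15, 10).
Using the distance formula: d = sqrt((x₂-x₁)² + (y₂-y₁)²)
dx = (-15) - 7 = -22
dy = 10 - 18 = -8
d = sqrt((-22)² + (-8)²) = sqrt(484 + 64) = sqrt(548) = 23.41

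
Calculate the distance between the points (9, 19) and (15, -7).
Using the distance formula: d = sqrt((x₂-x₁)² + (y₂-y₁)²)
dx = 15 - 9 = 6
dy = (-7) - 19 = -26
d = sqrt(6² + (-26)²) = sqrt(36 + 676) = sqrt(712) = 26.68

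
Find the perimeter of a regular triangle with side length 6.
Perimeter = number of sides * side length
Perimeter = 3 * 6
Perimeter = 18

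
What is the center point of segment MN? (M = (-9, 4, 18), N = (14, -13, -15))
Midpoint = ((-9+14)/2, (4-13)/2, (18-15)/2) = (2.5, -4.5, 1.5)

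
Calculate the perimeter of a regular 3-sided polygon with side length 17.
Perimeter = number of sides * side length
Perimeter = 3 * 17
Perimeter = 51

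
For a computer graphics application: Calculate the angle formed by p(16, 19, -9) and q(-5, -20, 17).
p·q = -613, |p|² = 698, |q|² = 714
cos θ = -613/√498372 ≈ -0.8683
θ ≈ 150.3°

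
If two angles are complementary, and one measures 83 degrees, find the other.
Complementary angles sum to 90 degrees.
Other angle = 90 - 83
Other angle = 7 degrees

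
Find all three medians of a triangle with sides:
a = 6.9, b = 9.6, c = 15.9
Using m_x = ½√(2y² + 2z² - x²):
m_a = ½√(2·9.6² + 2·15.9² - 6.9²) = ½√642.33 = 12.67
m_b = ½√(2·6.9² + 2·15.9² - 9.6²) = ½√508.68 = 11.28
m_c = ½√(2·6.9² + 2·9.6² - 15.9²) = ½√26.73 = 2.585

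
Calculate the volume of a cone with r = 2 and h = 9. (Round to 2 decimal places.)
Volume = (1/3) * pi * r² * h
Volume = (1/3) * pi * 2² * 9
Volume = (1/3) * pi * 4 * 9
Volume = (1/3) * pi * 36
Volume = 37.70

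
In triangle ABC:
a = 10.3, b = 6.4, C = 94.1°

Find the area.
Using A = ½ab·sin(C):
A = ½·10.3·6.4·sin(94.1°) = ½·65.92·0.997441 = 32.88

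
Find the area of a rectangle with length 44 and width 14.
Area = length * width
Area = 44 * 14
Area = 616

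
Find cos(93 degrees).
cos(93 degrees) = -0.0523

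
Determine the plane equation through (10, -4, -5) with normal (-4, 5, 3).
d = n·P = (-4)(10) + (5)(-4) + (3)(-5) = -75
Plane: -4x + 5y + 3z = -75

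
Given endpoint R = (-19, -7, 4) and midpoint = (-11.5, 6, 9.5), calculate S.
S = (2×(-11.5) - (-19), 2×6 - (-7), 2×9.5 - 4) = (-4, 19, 15)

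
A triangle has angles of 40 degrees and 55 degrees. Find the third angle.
Sum of angles in a triangle = 180 degrees
Third angle = 180 - 40 - 55
Third angle = 85 degrees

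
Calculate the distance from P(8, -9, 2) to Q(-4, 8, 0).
d = √[(-12)² + (17)² + (-2)²] = √437 = 20.9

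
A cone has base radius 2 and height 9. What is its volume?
Volume = (1/3) * pi * r² * h
Volume = (1/3) * pi * 2² * 9
Volume = (1/3) * pi * 4 * 9
Volume = (1/3) * pi * 36
Volume = 37.70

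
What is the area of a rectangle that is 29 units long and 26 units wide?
Area = length * width
Area = 29 * 26
Area = 754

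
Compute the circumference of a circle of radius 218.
Circumference = 2 * pi * r
Circumference = 2 * pi * 218
Circumference = 1369.73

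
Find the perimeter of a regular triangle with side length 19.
Perimeter = number of sides * side length
Perimeter = 3 * 19
Perimeter = 57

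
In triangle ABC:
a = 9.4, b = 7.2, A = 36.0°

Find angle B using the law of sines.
sin(B)/b = sin(A)/a
sin(B) = b·sin(A)/a = 7.2·sin(36.0°)/9.4 = 0.450218
B = arcsin(0.450218) = 26.76°  (b ≤ a, so B ≤ A and the acute solution is unique)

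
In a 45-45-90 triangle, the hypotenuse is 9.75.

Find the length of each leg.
In a 45-45-90 triangle, hypotenuse = leg·√2  →  leg = hypotenuse/√2
leg = 9.75/√2 = 6.894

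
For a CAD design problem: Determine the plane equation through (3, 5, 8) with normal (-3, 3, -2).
d = n·P = (-3)(3) + (3)(5) + (-2)(8) = -10
Plane: -3x + 3y - 2z = -10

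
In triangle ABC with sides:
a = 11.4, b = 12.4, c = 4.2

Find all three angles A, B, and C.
By the law of cosines:
cos(A) = (b² + c² - a²)/(2bc) = 0.397849  →  A = 66.56°
cos(B) = (a² + c² - b²)/(2ac) = -0.064327  →  B = 93.69°
cos(C) = (a² + b² - c²)/(2ab) = 0.941143  →  C = 19.76°
Check: A + B + C = 180.0° ✓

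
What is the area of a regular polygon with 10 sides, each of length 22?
For a regular 10-gon with side length s = 22:
Apothem a = s / (2*tan(pi/10)) = 22 / (2*tan(pi/10)) ≈ 33.8545
Perimeter P = 10 * 22 = 220
Area = (1/2) * P * a = (1/2) * 220 * 33.8545 = 3724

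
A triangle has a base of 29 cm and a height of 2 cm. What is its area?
Area = (1/2) * base * height
Area = (1/2) * 29 * 2
Area = 29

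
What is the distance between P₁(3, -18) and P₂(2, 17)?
Using the distance formula: d = sqrt((x₂-x₁)² + (y₂-y₁)²)
dx = 2 - 3 = -1
dy = 17 - (-18) = 35
d = sqrt((-1)² + 35²) = sqrt(1 + 1225) = sqrt(1226) = 35.01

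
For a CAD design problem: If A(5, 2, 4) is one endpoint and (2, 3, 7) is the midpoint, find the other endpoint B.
B = (2×2 - 5, 2×3 - 2, 2×7 - 4) = (-1, 4, 10)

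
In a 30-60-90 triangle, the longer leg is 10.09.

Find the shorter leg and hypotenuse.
In a 30-60-90 triangle, sides are in ratio 1 : √3 : 2.
Long leg = short leg·√3  →  short leg = 10.09/√3 = 5.825
Hypotenuse = 2·(short leg) = 2·10.09/√3 = 11.65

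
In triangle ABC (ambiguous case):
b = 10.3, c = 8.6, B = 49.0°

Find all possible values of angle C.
sin(C)/c = sin(B)/b  →  sin(C) = c·sin(B)/b = 8.6·sin(49.0°)/10.3 = 0.630146
C₁ = arcsin(0.630146) = 39.06°,  C₂ = 180° - C₁ = 140.94°
Check C₂: A = 180° - 49.0° - 140.94° = -9.94° ≤ 0, rejected
C = 39.06° (one solution)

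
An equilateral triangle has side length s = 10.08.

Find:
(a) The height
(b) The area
(a) Height h = s·√3/2 = 10.08·√3/2 = 8.73
(b) Area = (√3/4)·s² = (√3/4)·10.08² = (√3/4)·101.606 = 44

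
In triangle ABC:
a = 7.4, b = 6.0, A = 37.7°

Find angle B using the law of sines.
sin(B)/b = sin(A)/a
sin(B) = b·sin(A)/a = 6.0·sin(37.7°)/7.4 = 0.495833
B = arcsin(0.495833) = 29.72°  (b ≤ a, so B ≤ A and the acute solution is unique)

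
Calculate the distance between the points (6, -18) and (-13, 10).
Using the distance formula: d = sqrt((x₂-x₁)² + (y₂-y₁)²)
dx = (-13) - 6 = -19
dy = 10 - (-18) = 28
d = sqrt((-19)² + 28²) = sqrt(361 + 784) = sqrt(1145) = 33.84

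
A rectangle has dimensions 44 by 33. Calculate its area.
Area = length * width
Area = 44 * 33
Area = 1452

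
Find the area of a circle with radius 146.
Area = pi * r²
Area = pi * 146²
Area = pi * 21316
Area = 66966.19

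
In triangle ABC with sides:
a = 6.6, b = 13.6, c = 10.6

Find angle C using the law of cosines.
cos(C) = (a² + b² - c²)/(2ab)
cos(C) = (6.6² + 13.6² - 10.6²)/(2·6.6·13.6) = 116.16/179.52 = 0.647059
C = arccos(0.647059) = 49.68°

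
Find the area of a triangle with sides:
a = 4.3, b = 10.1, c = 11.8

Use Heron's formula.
s = (a+b+c)/2 = (4.3+10.1+11.8)/2 = 13.1
A = √(s(s-a)(s-b)(s-c)) = √(13.1·8.8·3·1.3)
A = √449.592 = 21.2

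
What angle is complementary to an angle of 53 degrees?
Complementary angles sum to 90 degrees.
Other angle = 90 - 53
Other angle = 37 degrees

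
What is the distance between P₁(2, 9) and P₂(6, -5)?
Using the distance formula: d = sqrt((x₂-x₁)² + (y₂-y₁)²)
dx = 6 - 2 = 4
dy = (-5) - 9 = -14
d = sqrt(4² + (-14)²) = sqrt(16 + 196) = sqrt(212) = 14.56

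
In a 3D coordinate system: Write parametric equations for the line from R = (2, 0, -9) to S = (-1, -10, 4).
Direction vector d = S - R = (-3, -10, 13)
x = 2 - 3t, y = 0 - 10t, z = -9 + 13t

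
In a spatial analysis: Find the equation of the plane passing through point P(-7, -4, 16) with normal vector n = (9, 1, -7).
d = n·P = (9)(-7) + (1)(-4) + (-7)(16) = -179
Plane: 9x + y - 7z = -179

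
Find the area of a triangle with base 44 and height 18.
Area = (1/2) * base * height
Area = (1/2) * 44 * 18
Area = 396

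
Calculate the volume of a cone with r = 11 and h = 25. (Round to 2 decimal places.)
Volume = (1/3) * pi * r² * h
Volume = (1/3) * pi * 11² * 25
Volume = (1/3) * pi * 121 * 25
Volume = (1/3) * pi * 3025
Volume = 3167.77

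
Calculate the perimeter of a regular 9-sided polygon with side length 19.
Perimeter = number of sides * side length
Perimeter = 9 * 19
Perimeter = 171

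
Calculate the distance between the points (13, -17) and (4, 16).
Using the distance formula: d = sqrt((x₂-x₁)² + (y₂-y₁)²)
dx = 4 - 13 = -9
dy = 16 - (-17) = 33
d = sqrt((-9)² + 33²) = sqrt(81 + 1089) = sqrt(1170) = 34.21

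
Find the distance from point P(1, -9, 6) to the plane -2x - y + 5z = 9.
d = |(-2)(1) + (-1)(-9) + 5(6) - (9)| / √((-2)² + (-1)² + 5²) = 28/√30 = 5.112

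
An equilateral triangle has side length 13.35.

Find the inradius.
For an equilateral triangle, r = s/(2√3) where s is the side.
r = 13.35/(2√3) = 13.35/3.464102 = 3.854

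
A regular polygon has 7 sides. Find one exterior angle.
Exterior angle of a regular n-gon = 360/n
Exterior angle = 360/7
Exterior angle = 51.43 degrees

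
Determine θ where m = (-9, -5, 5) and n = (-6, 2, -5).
m·n = 19, |m|² = 131, |n|² = 65
cos θ = 19/√8515 ≈ 0.2059
θ ≈ 78.12°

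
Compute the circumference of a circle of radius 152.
Circumference = 2 * pi * r
Circumference = 2 * pi * 152
Circumference = 955.04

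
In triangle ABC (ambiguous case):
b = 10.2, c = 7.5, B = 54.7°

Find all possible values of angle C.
sin(C)/c = sin(B)/b  →  sin(C) = c·sin(B)/b = 7.5·sin(54.7°)/10.2 = 0.600101
C₁ = arcsin(0.600101) = 36.88°,  C₂ = 180° - C₁ = 143.12°
Check C₂: A = 180° - 54.7° - 143.12° = -17.82° ≤ 0, rejected
C = 36.88° (one solution)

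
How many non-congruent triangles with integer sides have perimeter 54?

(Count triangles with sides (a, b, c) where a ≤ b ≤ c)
With a ≤ b ≤ c and a + b + c = 54, the triangle inequality a + b > c gives c < 54/2, so c ≤ 26.
Iterate a from 1 to ⌊p/3⌋ = 18; for each a, b ranges from a to ⌊(p−a)/2⌋ with c = p − a − b, keeping only c ≥ b.
Triples: (2, 26, 26), (3, 25, 26), (4, 24, 26), …
Count = 61 triangles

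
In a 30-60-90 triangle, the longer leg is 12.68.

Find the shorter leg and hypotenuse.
In a 30-60-90 triangle, sides are in ratio 1 : √3 : 2.
Long leg = short leg·√3  →  short leg = 12.68/√3 = 7.321
Hypotenuse = 2·(short leg) = 2·12.68/√3 = 14.64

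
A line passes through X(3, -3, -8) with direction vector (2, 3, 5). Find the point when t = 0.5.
P(0.5) = (3 + 2(0.5), -3 + 3(0.5), -8 + 5(0.5)) = (4, -1.5, -5.5)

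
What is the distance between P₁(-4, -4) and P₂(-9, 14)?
Using the distance formula: d = sqrt((x₂-x₁)² + (y₂-y₁)²)
dx = (-9) - (-4) = -5
dy = 14 - (-4) = 18
d = sqrt((-5)² + 18²) = sqrt(25 + 324) = sqrt(349) = 18.68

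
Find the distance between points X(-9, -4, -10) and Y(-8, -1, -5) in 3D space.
d = √[(1)² + (3)² + (5)²] = √35 = 5.916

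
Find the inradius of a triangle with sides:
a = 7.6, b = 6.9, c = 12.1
s = (a+b+c)/2 = (7.6+6.9+12.1)/2 = 13.3
Area = √(s(s-a)(s-b)(s-c)) = √(13.3·5.7·6.4·1.2) = 24.1293
r = Area/s = 24.1293/13.3 = 1.814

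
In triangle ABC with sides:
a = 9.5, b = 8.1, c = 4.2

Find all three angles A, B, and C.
By the law of cosines:
cos(A) = (b² + c² - a²)/(2bc) = -0.102881  →  A = 95.91°
cos(B) = (a² + c² - b²)/(2ac) = 0.529825  →  B = 58.01°
cos(C) = (a² + b² - c²)/(2ab) = 0.898116  →  C = 26.09°
Check: A + B + C = 180.0° ✓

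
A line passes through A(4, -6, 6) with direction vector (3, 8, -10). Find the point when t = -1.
P(-1) = (4 + 3(-1), -6 + 8(-1), 6 + (-10)(-1)) = (1, -14, 16)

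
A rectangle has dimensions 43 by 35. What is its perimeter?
Perimeter = 2 * (length + width)
Perimeter = 2 * (43 + 35)
Perimeter = 2 * 78
Perimeter = 156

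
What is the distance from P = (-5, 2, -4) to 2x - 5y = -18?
d = |2(-5) + (-5)(2) + 0(-4) - (-18)| / √(2² + (-5)² + 0²) = 2/√29 = 0.3714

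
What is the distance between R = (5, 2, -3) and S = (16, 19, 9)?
d = √[(11)² + (17)² + (12)²] = √554 = 23.54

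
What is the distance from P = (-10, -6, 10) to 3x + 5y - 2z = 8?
d = |3(-10) + 5(-6) + (-2)(10) - (8)| / √(3² + 5² + (-2)²) = 88/√38 = 14.28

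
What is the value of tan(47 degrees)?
tan(47 degrees) = 1.0724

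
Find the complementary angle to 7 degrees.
Complementary angles sum to 90 degrees.
Other angle = 90 - 7
Other angle = 83 degrees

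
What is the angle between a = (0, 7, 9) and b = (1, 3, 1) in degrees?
a·b = 30, |a|² = 130, |b|² = 11
cos θ = 30/√1430 ≈ 0.7933
θ ≈ 37.5°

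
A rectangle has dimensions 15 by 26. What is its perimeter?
Perimeter = 2 * (length + width)
Perimeter = 2 * (15 + 26)
Perimeter = 2 * 41
Perimeter = 82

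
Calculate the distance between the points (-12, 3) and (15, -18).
Using the distance formula: d = sqrt((x₂-x₁)² + (y₂-y₁)²)
dx = 15 - (-12) = 27
dy = (-18) - 3 = -21
d = sqrt(27² + (-21)²) = sqrt(729 + 441) = sqrt(1170) = 34.21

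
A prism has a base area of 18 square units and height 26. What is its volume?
Volume = base area * height
Volume = 18 * 26
Volume = 468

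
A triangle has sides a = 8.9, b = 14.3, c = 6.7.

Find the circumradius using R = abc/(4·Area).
s = (a+b+c)/2 = 14.95
Area = √(s(s-a)(s-b)(s-c)) = √(14.95·6.05·0.65·8.25) = 22.0233
R = abc/(4·Area) = (8.9·14.3·6.7)/(4·22.0233) = 852.709/88.0932 = 9.68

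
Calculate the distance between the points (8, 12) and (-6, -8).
Using the distance formula: d = sqrt((x₂-x₁)² + (y₂-y₁)²)
dx = (-6) - 8 = -14
dy = (-8) - 12 = -20
d = sqrt((-14)² + (-20)²) = sqrt(196 + 400) = sqrt(596) = 24.41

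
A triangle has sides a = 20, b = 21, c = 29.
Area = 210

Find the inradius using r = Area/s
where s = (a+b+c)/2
s = (20+21+29)/2 = 35
r = Area/s = 210/35 = 6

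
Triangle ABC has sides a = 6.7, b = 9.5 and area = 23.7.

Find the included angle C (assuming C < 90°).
Area = ½ab·sin(C)  →  sin(C) = 2·Area/(ab)
sin(C) = 2·23.7/(6.7·9.5) = 0.744698
C = arcsin(0.744698) = 48.13°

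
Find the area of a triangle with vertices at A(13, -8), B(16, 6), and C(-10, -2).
Using the coordinate formula: Area = (1/2)|x₁(y₂-y₃) + x₂(y₃-y₁) + x₃(y₁-y₂)|
Area = (1/2)|13(6-(-2)) + 16((-2)-(-8)) + (-10)((-8)-6)|
Area = (1/2)|13*8 + 16*6 + (-10)*(-14)|
Area = (1/2)|104 + 96 + 140|
Area = (1/2)*340 = 170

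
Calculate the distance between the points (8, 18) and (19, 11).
Using the distance formula: d = sqrt((x₂-x₁)² + (y₂-y₁)²)
dx = 19 - 8 = 11
dy = 11 - 18 = -7
d = sqrt(11² + (-7)²) = sqrt(121 + 49) = sqrt(170) = 13.04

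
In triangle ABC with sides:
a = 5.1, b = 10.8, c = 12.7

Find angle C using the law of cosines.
cos(C) = (a² + b² - c²)/(2ab)
cos(C) = (5.1² + 10.8² - 12.7²)/(2·5.1·10.8) = -18.64/110.16 = -0.169208
C = arccos(-0.169208) = 99.74°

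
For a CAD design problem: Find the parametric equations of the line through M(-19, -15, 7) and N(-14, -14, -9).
Direction vector d = N - M = (5, 1, -16)
x = -19 + 5t, y = -15 + t, z = 7 - 16t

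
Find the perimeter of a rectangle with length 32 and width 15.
Perimeter = 2 * (length + width)
Perimeter = 2 * (32 + 15)
Perimeter = 2 * 47
Perimeter = 94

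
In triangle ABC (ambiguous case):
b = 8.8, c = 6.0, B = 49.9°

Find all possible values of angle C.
sin(C)/c = sin(B)/b  →  sin(C) = c·sin(B)/b = 6.0·sin(49.9°)/8.8 = 0.521537
C₁ = arcsin(0.521537) = 31.44°,  C₂ = 180° - C₁ = 148.56°
Check C₂: A = 180° - 49.9° - 148.56° = -18.46° ≤ 0, rejected
C = 31.44° (one solution)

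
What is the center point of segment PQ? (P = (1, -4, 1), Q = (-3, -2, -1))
Midpoint = ((1-3)/2, (-4-2)/2, (1-1)/2) = (-1, -3, 0)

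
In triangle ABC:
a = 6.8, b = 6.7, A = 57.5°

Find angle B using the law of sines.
sin(B)/b = sin(A)/a
sin(B) = b·sin(A)/a = 6.7·sin(57.5°)/6.8 = 0.830989
B = arcsin(0.830989) = 56.2°  (b ≤ a, so B ≤ A and the acute solution is unique)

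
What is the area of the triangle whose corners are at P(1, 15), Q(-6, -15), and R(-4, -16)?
Using the coordinate formula: Area = (1/2)|x₁(y₂-y₃) + x₂(y₃-y₁) + x₃(y₁-y₂)|
Area = (1/2)|1((-15)-(-16)) + (-6)((-16)-15) + (-4)(15-(-15))|
Area = (1/2)|1*1 + (-6)*(-31) + (-4)*30|
Area = (1/2)|1 + 186 + (-120)|
Area = (1/2)*67 = 33.50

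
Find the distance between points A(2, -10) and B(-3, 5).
Using the distance formula: d = sqrt((x₂-x₁)² + (y₂-y₁)²)
dx = (-3) - 2 = -5
dy = 5 - (-10) = 15
d = sqrt((-5)² + 15²) = sqrt(25 + 225) = sqrt(250) = 15.81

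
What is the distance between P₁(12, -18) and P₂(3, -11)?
Using the distance formula: d = sqrt((x₂-x₁)² + (y₂-y₁)²)
dx = 3 - 12 = -9
dy = (-11) - (-18) = 7
d = sqrt((-9)² + 7²) = sqrt(81 + 49) = sqrt(130) = 11.40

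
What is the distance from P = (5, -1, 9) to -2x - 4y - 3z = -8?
d = |(-2)(5) + (-4)(-1) + (-3)(9) - (-8)| / √((-2)² + (-4)² + (-3)²) = 25/√29 = 4.642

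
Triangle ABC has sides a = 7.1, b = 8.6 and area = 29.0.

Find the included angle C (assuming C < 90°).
Area = ½ab·sin(C)  →  sin(C) = 2·Area/(ab)
sin(C) = 2·29.0/(7.1·8.6) = 0.949885
C = arcsin(0.949885) = 71.78°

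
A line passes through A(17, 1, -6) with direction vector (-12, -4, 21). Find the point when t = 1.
P(1) = (17 + (-12)(1), 1 + (-4)(1), -6 + 21(1)) = (5, -3, 15)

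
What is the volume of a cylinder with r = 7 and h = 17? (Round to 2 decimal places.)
Volume = pi * r² * h
Volume = pi * 7² * 17
Volume = pi * 49 * 17
Volume = pi * 833
Volume = 2616.95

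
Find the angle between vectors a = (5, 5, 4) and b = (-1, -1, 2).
a·b = -2, |a|² = 66, |b|² = 6
cos θ = -2/√396 ≈ -0.1005
θ ≈ 95.77°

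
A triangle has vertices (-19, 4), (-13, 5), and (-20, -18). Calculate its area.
Using the coordinate formula: Area = (1/2)|x₁(y₂-y₃) + x₂(y₃-y₁) + x₃(y₁-y₂)|
Area = (1/2)|(-19)(5-(-18)) + (-13)((-18)-4) + (-20)(4-5)|
Area = (1/2)|(-19)*23 + (-13)*(-22) + (-20)*(-1)|
Area = (1/2)|(-437) + 286 + 20|
Area = (1/2)*131 = 65.50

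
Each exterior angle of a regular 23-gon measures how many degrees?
Exterior angle of a regular n-gon = 360/n
Exterior angle = 360/23
Exterior angle = 15.65 degrees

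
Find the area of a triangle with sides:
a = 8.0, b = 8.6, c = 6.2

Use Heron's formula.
s = (a+b+c)/2 = (8.0+8.6+6.2)/2 = 11.4
A = √(s(s-a)(s-b)(s-c)) = √(11.4·3.4·2.8·5.2)
A = √564.346 = 23.76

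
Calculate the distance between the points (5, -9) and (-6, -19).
Using the distance formula: d = sqrt((x₂-x₁)² + (y₂-y₁)²)
dx = (-6) - 5 = -11
dy = (-19) - (-9) = -10
d = sqrt((-11)² + (-10)²) = sqrt(121 + 100) = sqrt(221) = 14.87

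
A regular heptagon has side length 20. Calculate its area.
For a regular 7-gon with side length s = 20:
Apothem a = s / (2*tan(pi/7)) = 20 / (2*tan(pi/7)) ≈ 20.7652
Perimeter P = 7 * 20 = 140
Area = (1/2) * P * a = (1/2) * 140 * 20.7652 = 1453.56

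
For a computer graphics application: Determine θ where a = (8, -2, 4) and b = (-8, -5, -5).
a·b = -74, |a|² = 84, |b|² = 114
cos θ = -74/√9576 ≈ -0.7562
θ ≈ 139.1°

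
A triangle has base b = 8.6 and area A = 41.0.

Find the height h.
A = ½bh  →  h = 2A/b
h = 2·41.0/8.6 = 9.535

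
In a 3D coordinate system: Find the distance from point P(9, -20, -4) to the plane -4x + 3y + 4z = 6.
d = |(-4)(9) + 3(-20) + 4(-4) - (6)| / √((-4)² + 3² + 4²) = 118/√41 = 18.43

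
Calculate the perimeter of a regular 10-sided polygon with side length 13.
Perimeter = number of sides * side length
Perimeter = 10 * 13
Perimeter = 130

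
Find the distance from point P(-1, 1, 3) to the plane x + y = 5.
d = |1(-1) + 1(1) + 0(3) - (5)| / √(1² + 1² + 0²) = 5/√2 = 3.536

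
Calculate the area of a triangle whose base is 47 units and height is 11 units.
Area = (1/2) * base * height
Area = (1/2) * 47 * 11
Area = 258.50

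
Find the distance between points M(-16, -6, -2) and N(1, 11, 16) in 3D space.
d = √[(17)² + (17)² + (18)²] = √902 = 30.03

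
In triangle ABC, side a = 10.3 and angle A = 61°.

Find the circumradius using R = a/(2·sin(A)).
R = a/(2·sin(A)) = 10.3/(2·sin(61°))
R = 10.3/(2·0.874620) = 10.3/1.749239 = 5.888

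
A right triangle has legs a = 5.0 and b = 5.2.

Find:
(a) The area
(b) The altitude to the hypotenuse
(a) Area = ½ab = ½·5.0·5.2 = 13
(b) Hypotenuse c = √(5.0² + 5.2²) = √52.04 = 7.21388
    Area = ½·c·h_c  →  h_c = 2·Area/c = 2·13/7.21388 = 3.604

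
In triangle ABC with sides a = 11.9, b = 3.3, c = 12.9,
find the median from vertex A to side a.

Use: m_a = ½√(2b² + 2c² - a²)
m_a = ½√(2·3.3² + 2·12.9² - 11.9²)
m_a = ½√(21.78 + 332.82 - 141.61) = ½√212.99 = 7.297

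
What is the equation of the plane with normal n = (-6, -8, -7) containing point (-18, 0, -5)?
d = n·P = (-6)(-18) + (-8)(0) + (-7)(-5) = 143
Plane: -6x - 8y - 7z = 143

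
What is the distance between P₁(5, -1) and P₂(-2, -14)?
Using the distance formula: d = sqrt((x₂-x₁)² + (y₂-y₁)²)
dx = (-2) - 5 = -7
dy = (-14) - (-1) = -13
d = sqrt((-7)² + (-13)²) = sqrt(49 + 169) = sqrt(218) = 14.76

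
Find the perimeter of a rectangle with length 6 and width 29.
Perimeter = 2 * (length + width)
Perimeter = 2 * (6 + 29)
Perimeter = 2 * 35
Perimeter = 70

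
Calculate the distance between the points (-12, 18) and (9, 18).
Using the distance formula: d = sqrt((x₂-x₁)² + (y₂-y₁)²)
dx = 9 - (-12) = 21
dy = 18 - 18 = 0
d = sqrt(21² + 0²) = sqrt(441 + 0) = sqrt(441) = 21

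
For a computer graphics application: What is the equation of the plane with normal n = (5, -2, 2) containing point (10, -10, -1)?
d = n·P = (5)(10) + (-2)(-10) + (2)(-1) = 68
Plane: 5x - 2y + 2z = 68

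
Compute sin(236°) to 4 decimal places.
sin(236 degrees) = -0.829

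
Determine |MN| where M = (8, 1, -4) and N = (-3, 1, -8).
d = √[(-11)² + (0)² + (-4)²] = √137 = 11.7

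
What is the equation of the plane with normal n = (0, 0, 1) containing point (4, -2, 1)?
d = n·P = (0)(4) + (0)(-2) + (1)(1) = 1
Plane: z = 1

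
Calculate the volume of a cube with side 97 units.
Volume = s³
Volume = 97³
Volume = 912673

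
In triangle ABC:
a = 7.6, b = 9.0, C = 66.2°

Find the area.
Using A = ½ab·sin(C):
A = ½·7.6·9.0·sin(66.2°) = ½·68.4·0.914960 = 31.29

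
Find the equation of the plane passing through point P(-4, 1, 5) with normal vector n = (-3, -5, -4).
d = n·P = (-3)(-4) + (-5)(1) + (-4)(5) = -13
Plane: -3x - 5y - 4z = -13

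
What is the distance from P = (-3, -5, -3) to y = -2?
d = |0(-3) + 1(-5) + 0(-3) - (-2)| / √(0² + 1² + 0²) = 3/√1 = 3.0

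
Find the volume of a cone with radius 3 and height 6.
Volume = (1/3) * pi * r² * h
Volume = (1/3) * pi * 3² * 6
Volume = (1/3) * pi * 9 * 6
Volume = (1/3) * pi * 54
Volume = 56.55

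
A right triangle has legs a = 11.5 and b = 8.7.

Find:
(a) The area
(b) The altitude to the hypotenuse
(a) Area = ½ab = ½·11.5·8.7 = 50.025
(b) Hypotenuse c = √(11.5² + 8.7²) = √207.94 = 14.4201
    Area = ½·c·h_c  →  h_c = 2·Area/c = 2·50.025/14.4201 = 6.938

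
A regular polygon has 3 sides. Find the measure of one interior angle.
Interior angle of a regular n-gon = (n-2)*180/n
Interior angle = (3-2)*180/3
Interior angle = 1*180/3
Interior angle = 180/3
Interior angle = 60 degrees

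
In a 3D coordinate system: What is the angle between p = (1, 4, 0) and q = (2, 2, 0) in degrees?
p·q = 10, |p|² = 17, |q|² = 8
cos θ = 10/√136 ≈ 0.8575
θ ≈ 30.96°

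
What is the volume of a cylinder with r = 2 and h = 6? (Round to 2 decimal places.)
Volume = pi * r² * h
Volume = pi * 2² * 6
Volume = pi * 4 * 6
Volume = pi * 24
Volume = 75.40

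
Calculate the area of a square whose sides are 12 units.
Area = s²
Area = 12²
Area = 144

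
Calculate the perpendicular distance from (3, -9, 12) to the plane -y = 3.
d = |0(3) + (-1)(-9) + 0(12) - (3)| / √(0² + (-1)² + 0²) = 6/√1 = 6.0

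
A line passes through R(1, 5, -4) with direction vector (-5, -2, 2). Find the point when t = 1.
P(1) = (1 + (-5)(1), 5 + (-2)(1), -4 + 2(1)) = (-4, 3, -2)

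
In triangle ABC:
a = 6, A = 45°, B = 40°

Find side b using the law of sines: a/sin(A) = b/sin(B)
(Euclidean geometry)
b = a·sin(B)/sin(A) = 6·sin(40°)/sin(45°)
b = 6·0.642788/0.707107 = 5.454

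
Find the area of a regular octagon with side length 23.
For a regular 8-gon with side length s = 23:
Apothem a = s / (2*tan(pi/8)) = 23 / (2*tan(pi/8)) ≈ 27.7635
Perimeter P = 8 * 23 = 184
Area = (1/2) * P * a = (1/2) * 184 * 27.7635 = 2554.24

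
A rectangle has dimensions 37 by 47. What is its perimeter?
Perimeter = 2 * (length + width)
Perimeter = 2 * (37 + 47)
Perimeter = 2 * 84
Perimeter = 168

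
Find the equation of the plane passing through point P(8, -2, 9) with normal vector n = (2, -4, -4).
d = n·P = (2)(8) + (-4)(-2) + (-4)(9) = -12
Plane: 2x - 4y - 4z = -12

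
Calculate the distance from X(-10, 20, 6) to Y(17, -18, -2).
d = √[(27)² + (-38)² + (-8)²] = √2237 = 47.3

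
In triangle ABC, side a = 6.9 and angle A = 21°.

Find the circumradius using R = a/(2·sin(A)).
R = a/(2·sin(A)) = 6.9/(2·sin(21°))
R = 6.9/(2·0.358368) = 6.9/0.716736 = 9.627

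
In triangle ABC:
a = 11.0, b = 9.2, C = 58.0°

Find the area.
Using A = ½ab·sin(C):
A = ½·11.0·9.2·sin(58.0°) = ½·101.2·0.848048 = 42.91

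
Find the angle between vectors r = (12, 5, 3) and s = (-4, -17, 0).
r·s = -133, |r|² = 178, |s|² = 305
cos θ = -133/√54290 ≈ -0.5708
θ ≈ 124.8°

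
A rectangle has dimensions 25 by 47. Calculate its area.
Area = length * width
Area = 25 * 47
Area = 1175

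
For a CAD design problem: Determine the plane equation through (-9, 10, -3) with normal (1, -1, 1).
d = n·P = (1)(-9) + (-1)(10) + (1)(-3) = -22
Plane: x - y + z = -22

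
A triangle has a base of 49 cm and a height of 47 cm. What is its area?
Area = (1/2) * base * height
Area = (1/2) * 49 * 47
Area = 1151.50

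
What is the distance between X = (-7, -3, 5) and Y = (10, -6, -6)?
d = √[(17)² + (-3)² + (-11)²] = √419 = 20.47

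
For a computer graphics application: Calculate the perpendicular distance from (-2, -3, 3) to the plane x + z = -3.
d = |1(-2) + 0(-3) + 1(3) - (-3)| / √(1² + 0² + 1²) = 4/√2 = 2.828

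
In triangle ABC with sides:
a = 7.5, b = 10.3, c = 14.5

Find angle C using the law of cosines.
cos(C) = (a² + b² - c²)/(2ab)
cos(C) = (7.5² + 10.3² - 14.5²)/(2·7.5·10.3) = -47.91/154.5 = -0.310097
C = arccos(-0.310097) = 108.1°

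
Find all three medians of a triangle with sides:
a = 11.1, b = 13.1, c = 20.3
Using m_x = ½√(2y² + 2z² - x²):
m_a = ½√(2·13.1² + 2·20.3² - 11.1²) = ½√1044.19 = 16.16
m_b = ½√(2·11.1² + 2·20.3² - 13.1²) = ½√898.99 = 14.99
m_c = ½√(2·11.1² + 2·13.1² - 20.3²) = ½√177.55 = 6.662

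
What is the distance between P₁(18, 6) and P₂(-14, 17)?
Using the distance formula: d = sqrt((x₂-x₁)² + (y₂-y₁)²)
dx = (-14) - 18 = -32
dy = 17 - 6 = 11
d = sqrt((-32)² + 11²) = sqrt(1024 + 121) = sqrt(1145) = 33.84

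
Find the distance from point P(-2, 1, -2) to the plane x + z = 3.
d = |1(-2) + 0(1) + 1(-2) - (3)| / √(1² + 0² + 1²) = 7/√2 = 4.95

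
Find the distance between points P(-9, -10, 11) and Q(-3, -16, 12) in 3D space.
d = √[(6)² + (-6)² + (1)²] = √73 = 8.544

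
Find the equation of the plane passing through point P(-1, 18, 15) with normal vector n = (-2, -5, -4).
d = n·P = (-2)(-1) + (-5)(18) + (-4)(15) = -148
Plane: -2x - 5y - 4z = -148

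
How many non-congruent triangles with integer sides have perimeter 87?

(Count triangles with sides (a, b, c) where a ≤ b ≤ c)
With a ≤ b ≤ c and a + b + c = 87, the triangle inequality a + b > c gives c < 87/2, so c ≤ 43.
Iterate a from 1 to ⌊p/3⌋ = 29; for each a, b ranges from a to ⌊(p−a)/2⌋ with c = p − a − b, keeping only c ≥ b.
Triples: (1, 43, 43), (2, 42, 43), (3, 41, 43), …
Count = 169 triangles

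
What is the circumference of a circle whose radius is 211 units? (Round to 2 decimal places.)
Circumference = 2 * pi * r
Circumference = 2 * pi * 211
Circumference = 1325.75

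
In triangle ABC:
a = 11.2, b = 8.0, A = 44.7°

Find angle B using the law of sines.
sin(B)/b = sin(A)/a
sin(B) = b·sin(A)/a = 8.0·sin(44.7°)/11.2 = 0.502425
B = arcsin(0.502425) = 30.16°  (b ≤ a, so B ≤ A and the acute solution is unique)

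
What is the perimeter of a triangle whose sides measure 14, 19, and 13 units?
Perimeter = sum of all sides
Perimeter = 14 + 19 + 13
Perimeter = 46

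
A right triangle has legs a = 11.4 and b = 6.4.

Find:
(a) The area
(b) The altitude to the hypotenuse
(a) Area = ½ab = ½·11.4·6.4 = 36.48
(b) Hypotenuse c = √(11.4² + 6.4²) = √170.92 = 13.0736
    Area = ½·c·h_c  →  h_c = 2·Area/c = 2·36.48/13.0736 = 5.581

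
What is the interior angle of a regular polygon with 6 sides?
Interior angle of a regular n-gon = (n-2)*180/n
Interior angle = (6-2)*180/6
Interior angle = 4*180/6
Interior angle = 720/6
Interior angle = 120 degrees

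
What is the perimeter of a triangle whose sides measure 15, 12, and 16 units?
Perimeter = sum of all sides
Perimeter = 15 + 12 + 16
Perimeter = 43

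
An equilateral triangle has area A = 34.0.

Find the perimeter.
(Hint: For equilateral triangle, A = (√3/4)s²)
A = (√3/4)s²  →  s² = 4A/√3 = 4·34.0/√3 = 78.5196
s = 8.86113
Perimeter = 3s = 26.58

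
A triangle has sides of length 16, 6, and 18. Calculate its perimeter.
Perimeter = sum of all sides
Perimeter = 16 + 6 + 18
Perimeter = 40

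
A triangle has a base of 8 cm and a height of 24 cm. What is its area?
Area = (1/2) * base * height
Area = (1/2) * 8 * 24
Area = 96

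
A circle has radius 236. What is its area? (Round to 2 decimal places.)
Area = pi * r²
Area = pi * 236²
Area = pi * 55696
Area = 174974.14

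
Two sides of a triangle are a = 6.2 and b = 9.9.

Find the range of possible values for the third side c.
By the triangle inequality: |a - b| < c < a + b
|6.2 - 9.9| < c < 6.2 + 9.9
3.7 < c < 16.1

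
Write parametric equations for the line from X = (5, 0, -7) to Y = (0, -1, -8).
Direction vector d = Y - X = (-5, -1, -1)
x = 5 - 5t, y = 0 - t, z = -7 - t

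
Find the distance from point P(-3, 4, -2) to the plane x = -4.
d = |1(-3) + 0(4) + 0(-2) - (-4)| / √(1² + 0² + 0²) = 1/√1 = 1.0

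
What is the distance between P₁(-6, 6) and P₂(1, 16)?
Using the distance formula: d = sqrt((x₂-x₁)² + (y₂-y₁)²)
dx = 1 - (-6) = 7
dy = 16 - 6 = 10
d = sqrt(7² + 10²) = sqrt(49 + 100) = sqrt(149) = 12.21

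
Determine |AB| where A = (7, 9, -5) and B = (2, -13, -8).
d = √[(-5)² + (-22)² + (-3)²] = √518 = 22.76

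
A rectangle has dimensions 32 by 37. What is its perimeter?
Perimeter = 2 * (length + width)
Perimeter = 2 * (32 + 37)
Perimeter = 2 * 69
Perimeter = 138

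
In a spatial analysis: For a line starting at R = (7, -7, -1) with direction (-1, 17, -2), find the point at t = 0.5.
P(0.5) = (7 + (-1)(0.5), -7 + 17(0.5), -1 + (-2)(0.5)) = (6.5, 1.5, -2)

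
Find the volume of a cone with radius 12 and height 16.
Volume = (1/3) * pi * r² * h
Volume = (1/3) * pi * 12² * 16
Volume = (1/3) * pi * 144 * 16
Volume = (1/3) * pi * 2304
Volume = 2412.74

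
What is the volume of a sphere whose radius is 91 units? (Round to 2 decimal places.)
Volume = (4/3) * pi * r³
Volume = (4/3) * pi * 91³
Volume = (4/3) * pi * 753571
Volume = 3156550.82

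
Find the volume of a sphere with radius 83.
Volume = (4/3) * pi * r³
Volume = (4/3) * pi * 83³
Volume = (4/3) * pi * 571787
Volume = 2395095.78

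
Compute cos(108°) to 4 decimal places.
cos(108 degrees) = -0.309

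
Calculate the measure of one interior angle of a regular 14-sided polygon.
Interior angle of a regular n-gon = (n-2)*180/n
Interior angle = (14-2)*180/14
Interior angle = 12*180/14
Interior angle = 2160/14
Interior angle = 154.29 degrees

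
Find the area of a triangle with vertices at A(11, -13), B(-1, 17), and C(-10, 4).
Using the coordinate formula: Area = (1/2)|x₁(y₂-y₃) + x₂(y₃-y₁) + x₃(y₁-y₂)|
Area = (1/2)|11(17-4) + (-1)(4-(-13)) + (-10)((-13)-17)|
Area = (1/2)|11*13 + (-1)*17 + (-10)*(-30)|
Area = (1/2)|143 + (-17) + 300|
Area = (1/2)*426 = 213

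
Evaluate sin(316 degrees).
sin(316 degrees) = -0.6947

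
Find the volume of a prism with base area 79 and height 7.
Volume = base area * height
Volume = 79 * 7
Volume = 553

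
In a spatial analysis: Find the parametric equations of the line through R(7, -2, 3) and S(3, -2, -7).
Direction vector d = S - R = (-4, 0, -10)
x = 7 - 4t, y = -2, z = 3 - 10t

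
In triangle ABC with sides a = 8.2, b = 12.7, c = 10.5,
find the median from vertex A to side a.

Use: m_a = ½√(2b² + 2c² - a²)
m_a = ½√(2·12.7² + 2·10.5² - 8.2²)
m_a = ½√(322.58 + 220.5 - 67.24) = ½√475.84 = 10.91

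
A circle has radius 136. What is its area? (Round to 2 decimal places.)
Area = pi * r²
Area = pi * 136²
Area = pi * 18496
Area = 58106.90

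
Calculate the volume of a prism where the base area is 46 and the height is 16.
Volume = base area * height
Volume = 46 * 16
Volume = 736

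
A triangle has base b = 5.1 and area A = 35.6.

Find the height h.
A = ½bh  →  h = 2A/b
h = 2·35.6/5.1 = 13.96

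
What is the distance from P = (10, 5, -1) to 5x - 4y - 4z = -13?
d = |5(10) + (-4)(5) + (-4)(-1) - (-13)| / √(5² + (-4)² + (-4)²) = 47/√57 = 6.225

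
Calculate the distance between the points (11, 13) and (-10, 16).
Using the distance formula: d = sqrt((x₂-x₁)² + (y₂-y₁)²)
dx = (-10) - 11 = -21
dy = 16 - 13 = 3
d = sqrt((-21)² + 3²) = sqrt(441 + 9) = sqrt(450) = 21.21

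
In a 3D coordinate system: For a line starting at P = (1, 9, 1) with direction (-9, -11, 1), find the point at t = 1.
P(1) = (1 + (-9)(1), 9 + (-11)(1), 1 + 1(1)) = (-8, -2, 2)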